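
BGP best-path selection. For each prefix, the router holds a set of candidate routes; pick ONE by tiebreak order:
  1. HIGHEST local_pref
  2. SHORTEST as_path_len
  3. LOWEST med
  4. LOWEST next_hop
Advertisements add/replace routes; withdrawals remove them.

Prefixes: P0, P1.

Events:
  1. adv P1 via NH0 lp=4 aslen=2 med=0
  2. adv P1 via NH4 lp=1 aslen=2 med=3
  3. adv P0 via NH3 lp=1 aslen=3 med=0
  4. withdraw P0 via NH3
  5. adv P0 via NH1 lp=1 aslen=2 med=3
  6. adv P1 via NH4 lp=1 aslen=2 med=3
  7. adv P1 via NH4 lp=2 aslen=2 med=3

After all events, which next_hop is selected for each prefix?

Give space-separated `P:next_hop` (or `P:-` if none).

Op 1: best P0=- P1=NH0
Op 2: best P0=- P1=NH0
Op 3: best P0=NH3 P1=NH0
Op 4: best P0=- P1=NH0
Op 5: best P0=NH1 P1=NH0
Op 6: best P0=NH1 P1=NH0
Op 7: best P0=NH1 P1=NH0

Answer: P0:NH1 P1:NH0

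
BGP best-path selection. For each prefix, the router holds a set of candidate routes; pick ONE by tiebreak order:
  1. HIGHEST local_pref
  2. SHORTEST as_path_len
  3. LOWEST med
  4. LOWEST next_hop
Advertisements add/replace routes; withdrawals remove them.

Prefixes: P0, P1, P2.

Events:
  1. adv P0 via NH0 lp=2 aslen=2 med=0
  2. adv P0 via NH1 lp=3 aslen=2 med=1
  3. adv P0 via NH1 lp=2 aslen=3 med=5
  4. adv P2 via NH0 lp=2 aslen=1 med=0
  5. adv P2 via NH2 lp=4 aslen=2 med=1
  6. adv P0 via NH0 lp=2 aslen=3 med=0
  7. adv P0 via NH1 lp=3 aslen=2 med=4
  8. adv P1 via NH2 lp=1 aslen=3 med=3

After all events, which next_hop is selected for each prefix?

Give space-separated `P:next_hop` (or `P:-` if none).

Op 1: best P0=NH0 P1=- P2=-
Op 2: best P0=NH1 P1=- P2=-
Op 3: best P0=NH0 P1=- P2=-
Op 4: best P0=NH0 P1=- P2=NH0
Op 5: best P0=NH0 P1=- P2=NH2
Op 6: best P0=NH0 P1=- P2=NH2
Op 7: best P0=NH1 P1=- P2=NH2
Op 8: best P0=NH1 P1=NH2 P2=NH2

Answer: P0:NH1 P1:NH2 P2:NH2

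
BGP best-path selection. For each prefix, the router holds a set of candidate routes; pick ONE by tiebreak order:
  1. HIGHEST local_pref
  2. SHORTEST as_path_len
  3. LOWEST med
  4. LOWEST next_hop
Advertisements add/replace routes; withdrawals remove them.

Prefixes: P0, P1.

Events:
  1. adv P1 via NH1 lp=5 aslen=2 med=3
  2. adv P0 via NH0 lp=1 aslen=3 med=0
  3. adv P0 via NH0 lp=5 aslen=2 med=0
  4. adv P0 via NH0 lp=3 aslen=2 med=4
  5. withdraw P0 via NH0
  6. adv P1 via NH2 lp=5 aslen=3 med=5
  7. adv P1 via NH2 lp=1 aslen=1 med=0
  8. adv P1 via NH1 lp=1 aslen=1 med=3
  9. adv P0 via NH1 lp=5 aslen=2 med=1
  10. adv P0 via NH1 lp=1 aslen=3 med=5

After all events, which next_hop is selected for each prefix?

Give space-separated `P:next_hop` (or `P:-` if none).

Answer: P0:NH1 P1:NH2

Derivation:
Op 1: best P0=- P1=NH1
Op 2: best P0=NH0 P1=NH1
Op 3: best P0=NH0 P1=NH1
Op 4: best P0=NH0 P1=NH1
Op 5: best P0=- P1=NH1
Op 6: best P0=- P1=NH1
Op 7: best P0=- P1=NH1
Op 8: best P0=- P1=NH2
Op 9: best P0=NH1 P1=NH2
Op 10: best P0=NH1 P1=NH2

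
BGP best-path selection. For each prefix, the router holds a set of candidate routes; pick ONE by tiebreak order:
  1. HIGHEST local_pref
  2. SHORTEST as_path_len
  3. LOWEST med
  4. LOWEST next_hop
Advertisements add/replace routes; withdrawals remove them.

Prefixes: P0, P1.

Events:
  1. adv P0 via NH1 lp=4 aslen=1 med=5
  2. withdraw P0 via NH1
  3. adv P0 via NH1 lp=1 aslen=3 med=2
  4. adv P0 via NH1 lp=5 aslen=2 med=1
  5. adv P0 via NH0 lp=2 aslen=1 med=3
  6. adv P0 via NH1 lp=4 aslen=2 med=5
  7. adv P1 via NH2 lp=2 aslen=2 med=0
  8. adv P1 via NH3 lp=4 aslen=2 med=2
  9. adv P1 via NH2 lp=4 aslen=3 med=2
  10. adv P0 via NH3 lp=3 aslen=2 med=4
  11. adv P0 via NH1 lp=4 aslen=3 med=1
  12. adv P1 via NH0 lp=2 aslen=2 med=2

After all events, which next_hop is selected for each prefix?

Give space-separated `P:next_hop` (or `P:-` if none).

Op 1: best P0=NH1 P1=-
Op 2: best P0=- P1=-
Op 3: best P0=NH1 P1=-
Op 4: best P0=NH1 P1=-
Op 5: best P0=NH1 P1=-
Op 6: best P0=NH1 P1=-
Op 7: best P0=NH1 P1=NH2
Op 8: best P0=NH1 P1=NH3
Op 9: best P0=NH1 P1=NH3
Op 10: best P0=NH1 P1=NH3
Op 11: best P0=NH1 P1=NH3
Op 12: best P0=NH1 P1=NH3

Answer: P0:NH1 P1:NH3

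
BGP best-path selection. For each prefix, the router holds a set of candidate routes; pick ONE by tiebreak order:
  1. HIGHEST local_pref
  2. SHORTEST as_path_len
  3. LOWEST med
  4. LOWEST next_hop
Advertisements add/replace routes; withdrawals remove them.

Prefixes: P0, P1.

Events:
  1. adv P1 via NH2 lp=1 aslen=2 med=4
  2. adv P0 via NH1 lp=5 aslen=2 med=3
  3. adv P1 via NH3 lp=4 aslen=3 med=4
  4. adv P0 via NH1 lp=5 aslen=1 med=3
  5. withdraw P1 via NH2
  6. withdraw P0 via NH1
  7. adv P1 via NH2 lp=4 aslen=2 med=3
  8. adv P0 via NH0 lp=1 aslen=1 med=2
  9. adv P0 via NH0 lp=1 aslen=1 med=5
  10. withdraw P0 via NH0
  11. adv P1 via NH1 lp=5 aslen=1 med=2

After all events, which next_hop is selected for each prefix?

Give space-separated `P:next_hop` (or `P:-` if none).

Op 1: best P0=- P1=NH2
Op 2: best P0=NH1 P1=NH2
Op 3: best P0=NH1 P1=NH3
Op 4: best P0=NH1 P1=NH3
Op 5: best P0=NH1 P1=NH3
Op 6: best P0=- P1=NH3
Op 7: best P0=- P1=NH2
Op 8: best P0=NH0 P1=NH2
Op 9: best P0=NH0 P1=NH2
Op 10: best P0=- P1=NH2
Op 11: best P0=- P1=NH1

Answer: P0:- P1:NH1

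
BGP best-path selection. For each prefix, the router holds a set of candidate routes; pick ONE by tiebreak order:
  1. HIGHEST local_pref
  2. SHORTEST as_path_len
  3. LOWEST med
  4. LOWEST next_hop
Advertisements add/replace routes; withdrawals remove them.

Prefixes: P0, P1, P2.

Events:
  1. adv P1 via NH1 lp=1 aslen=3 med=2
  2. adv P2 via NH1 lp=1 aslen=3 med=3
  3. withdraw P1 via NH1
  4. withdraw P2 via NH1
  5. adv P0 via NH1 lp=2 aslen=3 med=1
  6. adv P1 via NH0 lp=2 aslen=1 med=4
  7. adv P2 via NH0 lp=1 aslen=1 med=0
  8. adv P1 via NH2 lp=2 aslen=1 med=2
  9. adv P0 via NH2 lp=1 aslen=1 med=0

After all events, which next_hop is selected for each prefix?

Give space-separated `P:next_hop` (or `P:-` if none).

Answer: P0:NH1 P1:NH2 P2:NH0

Derivation:
Op 1: best P0=- P1=NH1 P2=-
Op 2: best P0=- P1=NH1 P2=NH1
Op 3: best P0=- P1=- P2=NH1
Op 4: best P0=- P1=- P2=-
Op 5: best P0=NH1 P1=- P2=-
Op 6: best P0=NH1 P1=NH0 P2=-
Op 7: best P0=NH1 P1=NH0 P2=NH0
Op 8: best P0=NH1 P1=NH2 P2=NH0
Op 9: best P0=NH1 P1=NH2 P2=NH0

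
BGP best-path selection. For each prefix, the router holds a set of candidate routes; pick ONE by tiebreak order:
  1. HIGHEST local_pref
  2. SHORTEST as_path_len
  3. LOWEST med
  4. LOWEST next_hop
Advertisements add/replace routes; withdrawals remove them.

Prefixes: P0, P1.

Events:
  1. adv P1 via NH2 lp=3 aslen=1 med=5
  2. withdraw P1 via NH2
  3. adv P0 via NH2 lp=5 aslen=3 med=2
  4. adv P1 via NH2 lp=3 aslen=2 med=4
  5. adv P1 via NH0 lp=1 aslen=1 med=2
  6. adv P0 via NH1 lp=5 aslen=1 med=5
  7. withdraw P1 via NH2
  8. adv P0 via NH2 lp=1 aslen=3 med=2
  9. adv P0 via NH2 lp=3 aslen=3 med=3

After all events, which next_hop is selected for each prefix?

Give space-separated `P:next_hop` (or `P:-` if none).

Op 1: best P0=- P1=NH2
Op 2: best P0=- P1=-
Op 3: best P0=NH2 P1=-
Op 4: best P0=NH2 P1=NH2
Op 5: best P0=NH2 P1=NH2
Op 6: best P0=NH1 P1=NH2
Op 7: best P0=NH1 P1=NH0
Op 8: best P0=NH1 P1=NH0
Op 9: best P0=NH1 P1=NH0

Answer: P0:NH1 P1:NH0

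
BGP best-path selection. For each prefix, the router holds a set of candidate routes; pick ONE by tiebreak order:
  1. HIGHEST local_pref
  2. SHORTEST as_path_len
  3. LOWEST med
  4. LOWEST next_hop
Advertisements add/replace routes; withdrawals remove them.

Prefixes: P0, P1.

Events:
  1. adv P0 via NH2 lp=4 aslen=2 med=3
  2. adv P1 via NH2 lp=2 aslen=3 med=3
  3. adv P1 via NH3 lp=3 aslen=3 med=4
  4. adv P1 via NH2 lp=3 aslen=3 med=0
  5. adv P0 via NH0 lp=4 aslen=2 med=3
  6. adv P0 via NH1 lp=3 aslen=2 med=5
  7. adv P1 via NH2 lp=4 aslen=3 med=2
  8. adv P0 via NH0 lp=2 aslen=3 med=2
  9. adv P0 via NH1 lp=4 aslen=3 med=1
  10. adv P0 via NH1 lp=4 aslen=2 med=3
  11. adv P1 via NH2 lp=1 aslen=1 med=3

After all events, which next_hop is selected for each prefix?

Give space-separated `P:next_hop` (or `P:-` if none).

Op 1: best P0=NH2 P1=-
Op 2: best P0=NH2 P1=NH2
Op 3: best P0=NH2 P1=NH3
Op 4: best P0=NH2 P1=NH2
Op 5: best P0=NH0 P1=NH2
Op 6: best P0=NH0 P1=NH2
Op 7: best P0=NH0 P1=NH2
Op 8: best P0=NH2 P1=NH2
Op 9: best P0=NH2 P1=NH2
Op 10: best P0=NH1 P1=NH2
Op 11: best P0=NH1 P1=NH3

Answer: P0:NH1 P1:NH3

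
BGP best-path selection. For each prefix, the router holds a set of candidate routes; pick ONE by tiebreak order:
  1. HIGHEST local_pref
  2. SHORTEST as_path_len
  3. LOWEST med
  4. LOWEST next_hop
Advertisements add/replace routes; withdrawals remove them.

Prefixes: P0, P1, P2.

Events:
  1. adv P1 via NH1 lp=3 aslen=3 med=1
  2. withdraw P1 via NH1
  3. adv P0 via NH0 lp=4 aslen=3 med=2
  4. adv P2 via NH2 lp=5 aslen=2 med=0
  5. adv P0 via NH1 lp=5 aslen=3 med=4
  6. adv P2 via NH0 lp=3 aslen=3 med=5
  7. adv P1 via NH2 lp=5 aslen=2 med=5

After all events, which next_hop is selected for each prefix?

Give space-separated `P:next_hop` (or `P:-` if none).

Op 1: best P0=- P1=NH1 P2=-
Op 2: best P0=- P1=- P2=-
Op 3: best P0=NH0 P1=- P2=-
Op 4: best P0=NH0 P1=- P2=NH2
Op 5: best P0=NH1 P1=- P2=NH2
Op 6: best P0=NH1 P1=- P2=NH2
Op 7: best P0=NH1 P1=NH2 P2=NH2

Answer: P0:NH1 P1:NH2 P2:NH2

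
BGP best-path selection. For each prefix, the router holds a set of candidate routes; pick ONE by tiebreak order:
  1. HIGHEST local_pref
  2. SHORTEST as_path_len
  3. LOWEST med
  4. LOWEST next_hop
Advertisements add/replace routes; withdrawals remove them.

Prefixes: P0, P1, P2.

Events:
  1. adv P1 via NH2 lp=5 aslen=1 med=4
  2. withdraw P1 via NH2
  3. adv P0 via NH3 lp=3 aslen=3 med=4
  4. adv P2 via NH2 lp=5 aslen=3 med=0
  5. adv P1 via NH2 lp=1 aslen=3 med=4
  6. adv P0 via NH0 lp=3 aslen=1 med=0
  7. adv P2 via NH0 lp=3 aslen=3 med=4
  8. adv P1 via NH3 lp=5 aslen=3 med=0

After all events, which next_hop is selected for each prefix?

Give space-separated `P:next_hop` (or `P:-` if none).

Answer: P0:NH0 P1:NH3 P2:NH2

Derivation:
Op 1: best P0=- P1=NH2 P2=-
Op 2: best P0=- P1=- P2=-
Op 3: best P0=NH3 P1=- P2=-
Op 4: best P0=NH3 P1=- P2=NH2
Op 5: best P0=NH3 P1=NH2 P2=NH2
Op 6: best P0=NH0 P1=NH2 P2=NH2
Op 7: best P0=NH0 P1=NH2 P2=NH2
Op 8: best P0=NH0 P1=NH3 P2=NH2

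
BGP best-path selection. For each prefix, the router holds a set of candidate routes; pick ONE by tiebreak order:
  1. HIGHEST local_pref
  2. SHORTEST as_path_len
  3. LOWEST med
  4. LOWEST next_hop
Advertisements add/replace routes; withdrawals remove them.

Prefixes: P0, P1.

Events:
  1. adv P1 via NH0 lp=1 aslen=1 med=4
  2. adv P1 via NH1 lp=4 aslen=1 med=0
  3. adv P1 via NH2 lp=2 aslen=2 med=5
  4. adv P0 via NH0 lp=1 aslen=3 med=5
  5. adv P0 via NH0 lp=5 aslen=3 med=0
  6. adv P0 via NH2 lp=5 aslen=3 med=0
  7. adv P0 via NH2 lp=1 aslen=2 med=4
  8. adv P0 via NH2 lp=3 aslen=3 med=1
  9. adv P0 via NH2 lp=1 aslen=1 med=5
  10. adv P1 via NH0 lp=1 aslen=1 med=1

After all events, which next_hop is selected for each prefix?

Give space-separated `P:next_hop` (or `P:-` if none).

Answer: P0:NH0 P1:NH1

Derivation:
Op 1: best P0=- P1=NH0
Op 2: best P0=- P1=NH1
Op 3: best P0=- P1=NH1
Op 4: best P0=NH0 P1=NH1
Op 5: best P0=NH0 P1=NH1
Op 6: best P0=NH0 P1=NH1
Op 7: best P0=NH0 P1=NH1
Op 8: best P0=NH0 P1=NH1
Op 9: best P0=NH0 P1=NH1
Op 10: best P0=NH0 P1=NH1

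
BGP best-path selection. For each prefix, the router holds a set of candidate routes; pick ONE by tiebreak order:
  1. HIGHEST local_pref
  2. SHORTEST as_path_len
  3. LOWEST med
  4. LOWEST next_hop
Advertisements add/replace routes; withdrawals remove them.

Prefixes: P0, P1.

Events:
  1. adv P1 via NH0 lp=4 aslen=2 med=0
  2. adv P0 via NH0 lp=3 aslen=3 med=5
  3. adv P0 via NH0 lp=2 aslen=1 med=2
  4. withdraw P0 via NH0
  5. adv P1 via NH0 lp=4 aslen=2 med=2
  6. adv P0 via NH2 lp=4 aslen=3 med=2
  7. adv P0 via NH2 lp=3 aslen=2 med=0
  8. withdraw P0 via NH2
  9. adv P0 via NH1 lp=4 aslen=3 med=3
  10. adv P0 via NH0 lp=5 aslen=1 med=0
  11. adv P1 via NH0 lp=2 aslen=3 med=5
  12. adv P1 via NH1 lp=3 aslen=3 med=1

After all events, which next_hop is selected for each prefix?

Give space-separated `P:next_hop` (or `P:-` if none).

Answer: P0:NH0 P1:NH1

Derivation:
Op 1: best P0=- P1=NH0
Op 2: best P0=NH0 P1=NH0
Op 3: best P0=NH0 P1=NH0
Op 4: best P0=- P1=NH0
Op 5: best P0=- P1=NH0
Op 6: best P0=NH2 P1=NH0
Op 7: best P0=NH2 P1=NH0
Op 8: best P0=- P1=NH0
Op 9: best P0=NH1 P1=NH0
Op 10: best P0=NH0 P1=NH0
Op 11: best P0=NH0 P1=NH0
Op 12: best P0=NH0 P1=NH1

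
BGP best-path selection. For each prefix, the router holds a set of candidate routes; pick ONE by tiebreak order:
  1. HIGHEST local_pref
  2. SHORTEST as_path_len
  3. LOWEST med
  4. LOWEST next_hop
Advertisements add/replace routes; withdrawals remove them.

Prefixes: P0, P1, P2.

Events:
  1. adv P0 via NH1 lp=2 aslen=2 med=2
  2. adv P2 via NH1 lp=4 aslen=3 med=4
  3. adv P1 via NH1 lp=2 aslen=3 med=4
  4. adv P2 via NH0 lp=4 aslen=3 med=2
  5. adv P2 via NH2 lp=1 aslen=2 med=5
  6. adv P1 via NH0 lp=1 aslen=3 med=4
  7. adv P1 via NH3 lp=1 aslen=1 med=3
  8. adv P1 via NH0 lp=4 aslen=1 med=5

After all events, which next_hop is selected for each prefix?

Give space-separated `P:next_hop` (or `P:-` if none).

Answer: P0:NH1 P1:NH0 P2:NH0

Derivation:
Op 1: best P0=NH1 P1=- P2=-
Op 2: best P0=NH1 P1=- P2=NH1
Op 3: best P0=NH1 P1=NH1 P2=NH1
Op 4: best P0=NH1 P1=NH1 P2=NH0
Op 5: best P0=NH1 P1=NH1 P2=NH0
Op 6: best P0=NH1 P1=NH1 P2=NH0
Op 7: best P0=NH1 P1=NH1 P2=NH0
Op 8: best P0=NH1 P1=NH0 P2=NH0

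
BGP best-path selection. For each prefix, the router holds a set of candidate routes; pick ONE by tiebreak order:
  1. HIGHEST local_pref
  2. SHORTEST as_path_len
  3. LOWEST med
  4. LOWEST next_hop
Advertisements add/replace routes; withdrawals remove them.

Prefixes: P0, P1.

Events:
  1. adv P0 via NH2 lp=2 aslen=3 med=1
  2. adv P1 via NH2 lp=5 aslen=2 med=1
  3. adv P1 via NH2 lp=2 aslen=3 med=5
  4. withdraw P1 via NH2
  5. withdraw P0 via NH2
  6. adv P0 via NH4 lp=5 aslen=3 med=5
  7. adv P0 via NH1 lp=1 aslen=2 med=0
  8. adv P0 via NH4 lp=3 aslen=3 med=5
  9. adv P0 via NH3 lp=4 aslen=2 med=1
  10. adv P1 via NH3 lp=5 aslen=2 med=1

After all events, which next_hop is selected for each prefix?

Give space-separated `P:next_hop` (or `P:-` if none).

Answer: P0:NH3 P1:NH3

Derivation:
Op 1: best P0=NH2 P1=-
Op 2: best P0=NH2 P1=NH2
Op 3: best P0=NH2 P1=NH2
Op 4: best P0=NH2 P1=-
Op 5: best P0=- P1=-
Op 6: best P0=NH4 P1=-
Op 7: best P0=NH4 P1=-
Op 8: best P0=NH4 P1=-
Op 9: best P0=NH3 P1=-
Op 10: best P0=NH3 P1=NH3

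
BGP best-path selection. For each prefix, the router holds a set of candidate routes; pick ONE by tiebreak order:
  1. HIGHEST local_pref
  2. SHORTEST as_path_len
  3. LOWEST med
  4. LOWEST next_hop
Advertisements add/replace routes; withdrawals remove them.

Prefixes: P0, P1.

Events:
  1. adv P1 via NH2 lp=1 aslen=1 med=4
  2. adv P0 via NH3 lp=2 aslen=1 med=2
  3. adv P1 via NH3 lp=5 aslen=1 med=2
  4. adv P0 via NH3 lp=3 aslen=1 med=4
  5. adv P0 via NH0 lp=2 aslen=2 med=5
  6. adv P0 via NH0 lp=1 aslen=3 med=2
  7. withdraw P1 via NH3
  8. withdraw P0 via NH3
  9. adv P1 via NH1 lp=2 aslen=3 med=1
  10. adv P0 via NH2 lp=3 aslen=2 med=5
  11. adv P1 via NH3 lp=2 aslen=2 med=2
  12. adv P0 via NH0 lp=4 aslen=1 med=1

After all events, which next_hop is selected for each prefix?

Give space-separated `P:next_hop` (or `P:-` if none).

Op 1: best P0=- P1=NH2
Op 2: best P0=NH3 P1=NH2
Op 3: best P0=NH3 P1=NH3
Op 4: best P0=NH3 P1=NH3
Op 5: best P0=NH3 P1=NH3
Op 6: best P0=NH3 P1=NH3
Op 7: best P0=NH3 P1=NH2
Op 8: best P0=NH0 P1=NH2
Op 9: best P0=NH0 P1=NH1
Op 10: best P0=NH2 P1=NH1
Op 11: best P0=NH2 P1=NH3
Op 12: best P0=NH0 P1=NH3

Answer: P0:NH0 P1:NH3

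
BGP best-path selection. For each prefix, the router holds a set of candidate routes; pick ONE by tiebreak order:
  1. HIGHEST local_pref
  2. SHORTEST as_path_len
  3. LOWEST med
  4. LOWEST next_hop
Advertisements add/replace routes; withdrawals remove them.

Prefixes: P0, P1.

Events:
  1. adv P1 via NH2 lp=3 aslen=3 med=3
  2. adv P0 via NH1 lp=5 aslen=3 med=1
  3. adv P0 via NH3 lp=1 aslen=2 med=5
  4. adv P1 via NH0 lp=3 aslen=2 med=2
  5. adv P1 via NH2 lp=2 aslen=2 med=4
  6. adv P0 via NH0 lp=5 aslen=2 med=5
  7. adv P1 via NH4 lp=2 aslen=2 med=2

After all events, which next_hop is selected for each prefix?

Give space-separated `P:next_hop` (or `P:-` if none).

Answer: P0:NH0 P1:NH0

Derivation:
Op 1: best P0=- P1=NH2
Op 2: best P0=NH1 P1=NH2
Op 3: best P0=NH1 P1=NH2
Op 4: best P0=NH1 P1=NH0
Op 5: best P0=NH1 P1=NH0
Op 6: best P0=NH0 P1=NH0
Op 7: best P0=NH0 P1=NH0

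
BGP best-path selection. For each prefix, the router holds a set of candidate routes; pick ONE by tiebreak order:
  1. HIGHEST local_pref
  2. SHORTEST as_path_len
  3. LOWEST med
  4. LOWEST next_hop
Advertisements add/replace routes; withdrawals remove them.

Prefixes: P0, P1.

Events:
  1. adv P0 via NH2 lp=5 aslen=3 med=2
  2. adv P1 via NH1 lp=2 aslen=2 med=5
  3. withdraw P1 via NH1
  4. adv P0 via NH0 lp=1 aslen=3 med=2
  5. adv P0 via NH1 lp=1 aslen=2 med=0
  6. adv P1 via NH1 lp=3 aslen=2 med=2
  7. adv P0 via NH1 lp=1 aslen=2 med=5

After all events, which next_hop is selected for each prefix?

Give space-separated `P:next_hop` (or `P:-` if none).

Op 1: best P0=NH2 P1=-
Op 2: best P0=NH2 P1=NH1
Op 3: best P0=NH2 P1=-
Op 4: best P0=NH2 P1=-
Op 5: best P0=NH2 P1=-
Op 6: best P0=NH2 P1=NH1
Op 7: best P0=NH2 P1=NH1

Answer: P0:NH2 P1:NH1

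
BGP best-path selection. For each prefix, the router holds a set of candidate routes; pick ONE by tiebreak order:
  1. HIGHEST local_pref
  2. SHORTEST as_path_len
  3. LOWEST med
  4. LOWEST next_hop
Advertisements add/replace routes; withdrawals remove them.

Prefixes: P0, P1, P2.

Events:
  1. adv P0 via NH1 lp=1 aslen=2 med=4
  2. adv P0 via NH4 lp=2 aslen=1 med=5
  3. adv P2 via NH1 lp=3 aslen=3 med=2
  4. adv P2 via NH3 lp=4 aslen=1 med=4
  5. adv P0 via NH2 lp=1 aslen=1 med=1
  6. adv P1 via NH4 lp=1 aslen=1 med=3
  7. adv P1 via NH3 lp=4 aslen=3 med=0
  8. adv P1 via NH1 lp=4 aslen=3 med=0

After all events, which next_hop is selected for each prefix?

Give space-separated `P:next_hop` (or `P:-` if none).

Answer: P0:NH4 P1:NH1 P2:NH3

Derivation:
Op 1: best P0=NH1 P1=- P2=-
Op 2: best P0=NH4 P1=- P2=-
Op 3: best P0=NH4 P1=- P2=NH1
Op 4: best P0=NH4 P1=- P2=NH3
Op 5: best P0=NH4 P1=- P2=NH3
Op 6: best P0=NH4 P1=NH4 P2=NH3
Op 7: best P0=NH4 P1=NH3 P2=NH3
Op 8: best P0=NH4 P1=NH1 P2=NH3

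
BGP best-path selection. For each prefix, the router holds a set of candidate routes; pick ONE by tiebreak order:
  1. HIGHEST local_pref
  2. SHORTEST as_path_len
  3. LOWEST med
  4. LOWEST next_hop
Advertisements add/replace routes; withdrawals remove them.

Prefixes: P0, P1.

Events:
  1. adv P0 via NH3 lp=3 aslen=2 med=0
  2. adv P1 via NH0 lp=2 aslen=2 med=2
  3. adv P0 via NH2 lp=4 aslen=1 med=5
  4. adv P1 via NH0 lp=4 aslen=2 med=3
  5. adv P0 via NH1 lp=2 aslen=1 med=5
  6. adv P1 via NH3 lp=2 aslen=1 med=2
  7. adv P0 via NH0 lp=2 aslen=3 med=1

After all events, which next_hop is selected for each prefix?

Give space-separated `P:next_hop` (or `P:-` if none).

Answer: P0:NH2 P1:NH0

Derivation:
Op 1: best P0=NH3 P1=-
Op 2: best P0=NH3 P1=NH0
Op 3: best P0=NH2 P1=NH0
Op 4: best P0=NH2 P1=NH0
Op 5: best P0=NH2 P1=NH0
Op 6: best P0=NH2 P1=NH0
Op 7: best P0=NH2 P1=NH0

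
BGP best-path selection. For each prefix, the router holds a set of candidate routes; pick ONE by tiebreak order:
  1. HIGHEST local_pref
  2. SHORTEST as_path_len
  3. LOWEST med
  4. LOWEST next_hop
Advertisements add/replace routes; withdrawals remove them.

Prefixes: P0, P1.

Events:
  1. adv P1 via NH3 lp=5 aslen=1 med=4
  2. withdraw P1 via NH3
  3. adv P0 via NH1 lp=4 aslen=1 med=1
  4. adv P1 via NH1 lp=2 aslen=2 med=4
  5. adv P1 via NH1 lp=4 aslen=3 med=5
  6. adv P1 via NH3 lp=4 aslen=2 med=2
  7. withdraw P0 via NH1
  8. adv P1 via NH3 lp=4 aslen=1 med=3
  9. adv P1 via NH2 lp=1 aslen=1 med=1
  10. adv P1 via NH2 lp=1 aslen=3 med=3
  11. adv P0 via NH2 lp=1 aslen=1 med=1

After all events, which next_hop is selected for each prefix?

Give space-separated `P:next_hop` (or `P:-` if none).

Answer: P0:NH2 P1:NH3

Derivation:
Op 1: best P0=- P1=NH3
Op 2: best P0=- P1=-
Op 3: best P0=NH1 P1=-
Op 4: best P0=NH1 P1=NH1
Op 5: best P0=NH1 P1=NH1
Op 6: best P0=NH1 P1=NH3
Op 7: best P0=- P1=NH3
Op 8: best P0=- P1=NH3
Op 9: best P0=- P1=NH3
Op 10: best P0=- P1=NH3
Op 11: best P0=NH2 P1=NH3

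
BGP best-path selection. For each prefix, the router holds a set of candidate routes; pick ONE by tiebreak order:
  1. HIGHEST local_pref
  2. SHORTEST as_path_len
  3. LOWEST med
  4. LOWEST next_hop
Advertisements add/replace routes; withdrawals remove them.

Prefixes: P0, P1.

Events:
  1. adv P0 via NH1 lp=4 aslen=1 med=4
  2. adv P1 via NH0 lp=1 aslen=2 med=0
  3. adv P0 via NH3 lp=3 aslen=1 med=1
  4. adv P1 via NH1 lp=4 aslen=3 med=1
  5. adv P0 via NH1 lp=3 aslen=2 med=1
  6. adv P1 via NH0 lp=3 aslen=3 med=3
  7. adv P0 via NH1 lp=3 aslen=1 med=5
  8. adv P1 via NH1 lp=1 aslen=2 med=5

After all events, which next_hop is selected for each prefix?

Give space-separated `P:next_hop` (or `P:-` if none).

Op 1: best P0=NH1 P1=-
Op 2: best P0=NH1 P1=NH0
Op 3: best P0=NH1 P1=NH0
Op 4: best P0=NH1 P1=NH1
Op 5: best P0=NH3 P1=NH1
Op 6: best P0=NH3 P1=NH1
Op 7: best P0=NH3 P1=NH1
Op 8: best P0=NH3 P1=NH0

Answer: P0:NH3 P1:NH0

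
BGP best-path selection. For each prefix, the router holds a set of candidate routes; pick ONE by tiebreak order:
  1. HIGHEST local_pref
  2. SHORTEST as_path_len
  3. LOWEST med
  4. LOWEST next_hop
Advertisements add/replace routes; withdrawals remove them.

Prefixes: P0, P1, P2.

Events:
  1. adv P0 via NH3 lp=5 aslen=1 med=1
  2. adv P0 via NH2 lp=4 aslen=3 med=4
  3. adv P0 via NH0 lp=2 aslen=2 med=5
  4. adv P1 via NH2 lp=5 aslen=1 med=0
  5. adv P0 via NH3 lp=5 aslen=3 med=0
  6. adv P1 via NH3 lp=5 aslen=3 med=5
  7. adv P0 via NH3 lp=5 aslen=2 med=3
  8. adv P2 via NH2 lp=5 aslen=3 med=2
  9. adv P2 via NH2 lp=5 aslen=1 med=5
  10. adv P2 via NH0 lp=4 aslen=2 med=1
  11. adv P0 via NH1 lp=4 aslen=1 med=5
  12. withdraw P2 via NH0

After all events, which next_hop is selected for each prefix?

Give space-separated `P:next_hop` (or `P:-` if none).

Op 1: best P0=NH3 P1=- P2=-
Op 2: best P0=NH3 P1=- P2=-
Op 3: best P0=NH3 P1=- P2=-
Op 4: best P0=NH3 P1=NH2 P2=-
Op 5: best P0=NH3 P1=NH2 P2=-
Op 6: best P0=NH3 P1=NH2 P2=-
Op 7: best P0=NH3 P1=NH2 P2=-
Op 8: best P0=NH3 P1=NH2 P2=NH2
Op 9: best P0=NH3 P1=NH2 P2=NH2
Op 10: best P0=NH3 P1=NH2 P2=NH2
Op 11: best P0=NH3 P1=NH2 P2=NH2
Op 12: best P0=NH3 P1=NH2 P2=NH2

Answer: P0:NH3 P1:NH2 P2:NH2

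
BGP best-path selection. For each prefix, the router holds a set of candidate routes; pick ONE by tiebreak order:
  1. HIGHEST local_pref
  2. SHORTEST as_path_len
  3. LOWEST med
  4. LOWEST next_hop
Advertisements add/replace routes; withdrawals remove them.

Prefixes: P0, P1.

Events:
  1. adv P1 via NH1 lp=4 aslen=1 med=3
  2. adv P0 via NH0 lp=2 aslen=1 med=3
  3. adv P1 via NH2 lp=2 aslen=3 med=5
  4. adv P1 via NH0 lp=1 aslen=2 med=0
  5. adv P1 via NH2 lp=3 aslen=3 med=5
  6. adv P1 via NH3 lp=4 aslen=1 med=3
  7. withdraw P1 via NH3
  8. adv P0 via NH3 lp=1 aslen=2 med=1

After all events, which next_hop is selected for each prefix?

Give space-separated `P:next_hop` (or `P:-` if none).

Op 1: best P0=- P1=NH1
Op 2: best P0=NH0 P1=NH1
Op 3: best P0=NH0 P1=NH1
Op 4: best P0=NH0 P1=NH1
Op 5: best P0=NH0 P1=NH1
Op 6: best P0=NH0 P1=NH1
Op 7: best P0=NH0 P1=NH1
Op 8: best P0=NH0 P1=NH1

Answer: P0:NH0 P1:NH1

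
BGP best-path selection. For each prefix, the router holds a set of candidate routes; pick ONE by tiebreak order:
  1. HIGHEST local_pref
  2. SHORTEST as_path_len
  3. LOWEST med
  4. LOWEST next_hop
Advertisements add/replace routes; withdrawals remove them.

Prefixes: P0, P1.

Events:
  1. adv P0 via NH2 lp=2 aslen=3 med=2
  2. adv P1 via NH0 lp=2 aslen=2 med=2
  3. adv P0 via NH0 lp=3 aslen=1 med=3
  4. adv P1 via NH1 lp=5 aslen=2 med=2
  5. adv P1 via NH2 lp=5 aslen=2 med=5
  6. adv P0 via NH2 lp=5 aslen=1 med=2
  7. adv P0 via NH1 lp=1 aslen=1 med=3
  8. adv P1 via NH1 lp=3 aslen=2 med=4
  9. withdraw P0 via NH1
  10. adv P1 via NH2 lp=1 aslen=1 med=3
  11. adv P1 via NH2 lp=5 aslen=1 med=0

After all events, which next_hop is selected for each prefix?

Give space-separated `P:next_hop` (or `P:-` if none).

Op 1: best P0=NH2 P1=-
Op 2: best P0=NH2 P1=NH0
Op 3: best P0=NH0 P1=NH0
Op 4: best P0=NH0 P1=NH1
Op 5: best P0=NH0 P1=NH1
Op 6: best P0=NH2 P1=NH1
Op 7: best P0=NH2 P1=NH1
Op 8: best P0=NH2 P1=NH2
Op 9: best P0=NH2 P1=NH2
Op 10: best P0=NH2 P1=NH1
Op 11: best P0=NH2 P1=NH2

Answer: P0:NH2 P1:NH2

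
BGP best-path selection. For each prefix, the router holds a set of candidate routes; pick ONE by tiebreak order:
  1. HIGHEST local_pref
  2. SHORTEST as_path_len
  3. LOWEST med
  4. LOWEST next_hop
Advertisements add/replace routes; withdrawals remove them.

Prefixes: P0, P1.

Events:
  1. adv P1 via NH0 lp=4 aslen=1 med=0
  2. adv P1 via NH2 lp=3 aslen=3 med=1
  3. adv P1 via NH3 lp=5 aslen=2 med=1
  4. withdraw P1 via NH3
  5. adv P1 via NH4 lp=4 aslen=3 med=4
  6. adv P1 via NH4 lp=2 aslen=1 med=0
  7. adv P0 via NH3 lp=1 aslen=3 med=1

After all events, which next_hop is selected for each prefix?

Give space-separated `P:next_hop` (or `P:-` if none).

Answer: P0:NH3 P1:NH0

Derivation:
Op 1: best P0=- P1=NH0
Op 2: best P0=- P1=NH0
Op 3: best P0=- P1=NH3
Op 4: best P0=- P1=NH0
Op 5: best P0=- P1=NH0
Op 6: best P0=- P1=NH0
Op 7: best P0=NH3 P1=NH0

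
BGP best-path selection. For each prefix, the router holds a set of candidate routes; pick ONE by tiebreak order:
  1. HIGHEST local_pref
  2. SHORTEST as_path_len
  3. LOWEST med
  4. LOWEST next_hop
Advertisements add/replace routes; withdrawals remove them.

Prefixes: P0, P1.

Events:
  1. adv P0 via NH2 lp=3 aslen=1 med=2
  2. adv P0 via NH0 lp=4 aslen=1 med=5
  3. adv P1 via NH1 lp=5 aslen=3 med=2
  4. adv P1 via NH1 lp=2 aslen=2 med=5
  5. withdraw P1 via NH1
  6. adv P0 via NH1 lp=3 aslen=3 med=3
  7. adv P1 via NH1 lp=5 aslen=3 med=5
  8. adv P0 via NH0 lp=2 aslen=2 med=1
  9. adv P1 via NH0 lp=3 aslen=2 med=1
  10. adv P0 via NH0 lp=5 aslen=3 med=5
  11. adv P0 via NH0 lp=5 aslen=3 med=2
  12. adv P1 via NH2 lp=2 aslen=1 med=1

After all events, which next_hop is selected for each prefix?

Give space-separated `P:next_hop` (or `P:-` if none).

Answer: P0:NH0 P1:NH1

Derivation:
Op 1: best P0=NH2 P1=-
Op 2: best P0=NH0 P1=-
Op 3: best P0=NH0 P1=NH1
Op 4: best P0=NH0 P1=NH1
Op 5: best P0=NH0 P1=-
Op 6: best P0=NH0 P1=-
Op 7: best P0=NH0 P1=NH1
Op 8: best P0=NH2 P1=NH1
Op 9: best P0=NH2 P1=NH1
Op 10: best P0=NH0 P1=NH1
Op 11: best P0=NH0 P1=NH1
Op 12: best P0=NH0 P1=NH1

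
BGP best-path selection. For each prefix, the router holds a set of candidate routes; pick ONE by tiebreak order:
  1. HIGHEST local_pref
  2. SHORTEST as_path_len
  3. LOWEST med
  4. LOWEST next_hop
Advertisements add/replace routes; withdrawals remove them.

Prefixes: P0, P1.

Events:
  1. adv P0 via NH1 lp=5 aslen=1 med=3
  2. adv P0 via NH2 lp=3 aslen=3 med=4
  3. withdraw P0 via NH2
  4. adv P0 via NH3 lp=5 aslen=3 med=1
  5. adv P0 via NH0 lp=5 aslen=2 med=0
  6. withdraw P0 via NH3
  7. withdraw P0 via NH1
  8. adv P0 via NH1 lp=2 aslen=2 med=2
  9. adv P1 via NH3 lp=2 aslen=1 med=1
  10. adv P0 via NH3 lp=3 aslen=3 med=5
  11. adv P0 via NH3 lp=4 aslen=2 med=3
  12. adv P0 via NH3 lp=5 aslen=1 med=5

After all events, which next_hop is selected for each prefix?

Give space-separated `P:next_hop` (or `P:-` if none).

Answer: P0:NH3 P1:NH3

Derivation:
Op 1: best P0=NH1 P1=-
Op 2: best P0=NH1 P1=-
Op 3: best P0=NH1 P1=-
Op 4: best P0=NH1 P1=-
Op 5: best P0=NH1 P1=-
Op 6: best P0=NH1 P1=-
Op 7: best P0=NH0 P1=-
Op 8: best P0=NH0 P1=-
Op 9: best P0=NH0 P1=NH3
Op 10: best P0=NH0 P1=NH3
Op 11: best P0=NH0 P1=NH3
Op 12: best P0=NH3 P1=NH3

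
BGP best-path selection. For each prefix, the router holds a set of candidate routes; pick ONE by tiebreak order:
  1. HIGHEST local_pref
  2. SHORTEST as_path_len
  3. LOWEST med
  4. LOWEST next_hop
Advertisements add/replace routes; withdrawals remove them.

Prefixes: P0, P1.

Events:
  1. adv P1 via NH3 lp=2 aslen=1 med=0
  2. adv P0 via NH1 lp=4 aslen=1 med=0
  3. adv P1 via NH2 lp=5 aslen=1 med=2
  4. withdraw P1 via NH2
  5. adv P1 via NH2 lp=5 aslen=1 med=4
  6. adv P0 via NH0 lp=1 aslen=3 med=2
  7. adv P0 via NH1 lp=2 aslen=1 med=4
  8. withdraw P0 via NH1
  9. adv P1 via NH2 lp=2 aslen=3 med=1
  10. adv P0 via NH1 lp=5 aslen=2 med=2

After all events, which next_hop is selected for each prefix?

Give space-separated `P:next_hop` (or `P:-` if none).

Op 1: best P0=- P1=NH3
Op 2: best P0=NH1 P1=NH3
Op 3: best P0=NH1 P1=NH2
Op 4: best P0=NH1 P1=NH3
Op 5: best P0=NH1 P1=NH2
Op 6: best P0=NH1 P1=NH2
Op 7: best P0=NH1 P1=NH2
Op 8: best P0=NH0 P1=NH2
Op 9: best P0=NH0 P1=NH3
Op 10: best P0=NH1 P1=NH3

Answer: P0:NH1 P1:NH3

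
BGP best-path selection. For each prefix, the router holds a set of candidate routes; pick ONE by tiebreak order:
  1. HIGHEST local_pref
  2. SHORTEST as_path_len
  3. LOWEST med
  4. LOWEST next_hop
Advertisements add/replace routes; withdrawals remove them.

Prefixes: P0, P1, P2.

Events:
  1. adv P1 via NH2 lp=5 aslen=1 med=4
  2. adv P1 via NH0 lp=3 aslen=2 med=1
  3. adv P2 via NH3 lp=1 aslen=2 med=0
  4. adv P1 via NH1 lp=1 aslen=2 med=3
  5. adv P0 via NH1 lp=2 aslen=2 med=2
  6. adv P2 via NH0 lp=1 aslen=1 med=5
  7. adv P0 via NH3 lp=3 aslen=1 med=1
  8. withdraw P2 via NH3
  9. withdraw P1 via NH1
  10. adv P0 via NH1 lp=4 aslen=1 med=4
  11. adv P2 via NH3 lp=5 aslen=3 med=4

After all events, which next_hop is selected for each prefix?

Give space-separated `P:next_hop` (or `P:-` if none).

Answer: P0:NH1 P1:NH2 P2:NH3

Derivation:
Op 1: best P0=- P1=NH2 P2=-
Op 2: best P0=- P1=NH2 P2=-
Op 3: best P0=- P1=NH2 P2=NH3
Op 4: best P0=- P1=NH2 P2=NH3
Op 5: best P0=NH1 P1=NH2 P2=NH3
Op 6: best P0=NH1 P1=NH2 P2=NH0
Op 7: best P0=NH3 P1=NH2 P2=NH0
Op 8: best P0=NH3 P1=NH2 P2=NH0
Op 9: best P0=NH3 P1=NH2 P2=NH0
Op 10: best P0=NH1 P1=NH2 P2=NH0
Op 11: best P0=NH1 P1=NH2 P2=NH3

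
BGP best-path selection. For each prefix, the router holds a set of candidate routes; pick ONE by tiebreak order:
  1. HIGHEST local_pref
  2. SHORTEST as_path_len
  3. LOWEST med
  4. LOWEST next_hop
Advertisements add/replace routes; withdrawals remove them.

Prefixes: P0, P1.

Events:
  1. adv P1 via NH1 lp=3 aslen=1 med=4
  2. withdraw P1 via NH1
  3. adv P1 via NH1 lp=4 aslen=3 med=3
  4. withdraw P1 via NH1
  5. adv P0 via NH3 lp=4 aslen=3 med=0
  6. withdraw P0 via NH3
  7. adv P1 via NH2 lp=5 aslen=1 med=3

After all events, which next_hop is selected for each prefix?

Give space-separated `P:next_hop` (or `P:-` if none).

Op 1: best P0=- P1=NH1
Op 2: best P0=- P1=-
Op 3: best P0=- P1=NH1
Op 4: best P0=- P1=-
Op 5: best P0=NH3 P1=-
Op 6: best P0=- P1=-
Op 7: best P0=- P1=NH2

Answer: P0:- P1:NH2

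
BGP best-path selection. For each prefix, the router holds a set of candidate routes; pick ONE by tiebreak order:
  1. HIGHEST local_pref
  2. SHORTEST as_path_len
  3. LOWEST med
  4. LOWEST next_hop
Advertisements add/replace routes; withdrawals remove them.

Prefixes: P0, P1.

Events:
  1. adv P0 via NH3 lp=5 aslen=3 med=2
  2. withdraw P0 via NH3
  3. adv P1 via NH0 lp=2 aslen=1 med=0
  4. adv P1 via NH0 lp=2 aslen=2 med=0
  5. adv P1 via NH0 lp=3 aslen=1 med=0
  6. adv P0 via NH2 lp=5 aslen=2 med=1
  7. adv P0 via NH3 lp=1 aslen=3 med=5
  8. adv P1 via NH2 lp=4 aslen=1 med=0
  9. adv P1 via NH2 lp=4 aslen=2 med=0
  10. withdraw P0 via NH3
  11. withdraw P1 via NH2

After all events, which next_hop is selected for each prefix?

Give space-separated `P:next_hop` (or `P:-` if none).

Answer: P0:NH2 P1:NH0

Derivation:
Op 1: best P0=NH3 P1=-
Op 2: best P0=- P1=-
Op 3: best P0=- P1=NH0
Op 4: best P0=- P1=NH0
Op 5: best P0=- P1=NH0
Op 6: best P0=NH2 P1=NH0
Op 7: best P0=NH2 P1=NH0
Op 8: best P0=NH2 P1=NH2
Op 9: best P0=NH2 P1=NH2
Op 10: best P0=NH2 P1=NH2
Op 11: best P0=NH2 P1=NH0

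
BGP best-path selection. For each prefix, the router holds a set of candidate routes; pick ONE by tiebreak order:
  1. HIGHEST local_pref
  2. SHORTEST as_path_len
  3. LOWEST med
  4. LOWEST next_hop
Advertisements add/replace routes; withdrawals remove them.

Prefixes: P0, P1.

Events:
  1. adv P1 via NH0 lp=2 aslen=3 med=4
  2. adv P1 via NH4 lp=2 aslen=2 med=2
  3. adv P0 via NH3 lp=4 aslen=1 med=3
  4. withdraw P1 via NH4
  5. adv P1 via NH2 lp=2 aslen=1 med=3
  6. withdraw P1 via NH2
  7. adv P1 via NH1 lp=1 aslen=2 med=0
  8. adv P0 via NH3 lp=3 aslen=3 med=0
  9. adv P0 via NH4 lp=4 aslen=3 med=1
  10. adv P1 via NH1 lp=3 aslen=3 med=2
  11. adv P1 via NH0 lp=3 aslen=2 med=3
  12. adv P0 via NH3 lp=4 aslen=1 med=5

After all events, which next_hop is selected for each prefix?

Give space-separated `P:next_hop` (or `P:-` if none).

Op 1: best P0=- P1=NH0
Op 2: best P0=- P1=NH4
Op 3: best P0=NH3 P1=NH4
Op 4: best P0=NH3 P1=NH0
Op 5: best P0=NH3 P1=NH2
Op 6: best P0=NH3 P1=NH0
Op 7: best P0=NH3 P1=NH0
Op 8: best P0=NH3 P1=NH0
Op 9: best P0=NH4 P1=NH0
Op 10: best P0=NH4 P1=NH1
Op 11: best P0=NH4 P1=NH0
Op 12: best P0=NH3 P1=NH0

Answer: P0:NH3 P1:NH0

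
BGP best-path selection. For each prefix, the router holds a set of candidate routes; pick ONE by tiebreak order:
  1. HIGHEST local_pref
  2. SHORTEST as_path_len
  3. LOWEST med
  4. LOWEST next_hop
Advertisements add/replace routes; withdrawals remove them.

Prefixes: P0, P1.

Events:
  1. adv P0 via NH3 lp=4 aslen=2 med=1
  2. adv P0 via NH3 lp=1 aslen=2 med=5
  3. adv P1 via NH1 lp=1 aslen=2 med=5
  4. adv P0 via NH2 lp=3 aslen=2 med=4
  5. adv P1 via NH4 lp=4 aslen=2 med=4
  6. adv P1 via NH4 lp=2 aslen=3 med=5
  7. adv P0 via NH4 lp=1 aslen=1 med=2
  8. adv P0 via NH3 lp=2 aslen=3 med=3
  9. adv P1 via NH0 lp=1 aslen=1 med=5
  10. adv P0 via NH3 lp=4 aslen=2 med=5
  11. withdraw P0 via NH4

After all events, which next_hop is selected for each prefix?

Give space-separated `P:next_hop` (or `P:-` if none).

Op 1: best P0=NH3 P1=-
Op 2: best P0=NH3 P1=-
Op 3: best P0=NH3 P1=NH1
Op 4: best P0=NH2 P1=NH1
Op 5: best P0=NH2 P1=NH4
Op 6: best P0=NH2 P1=NH4
Op 7: best P0=NH2 P1=NH4
Op 8: best P0=NH2 P1=NH4
Op 9: best P0=NH2 P1=NH4
Op 10: best P0=NH3 P1=NH4
Op 11: best P0=NH3 P1=NH4

Answer: P0:NH3 P1:NH4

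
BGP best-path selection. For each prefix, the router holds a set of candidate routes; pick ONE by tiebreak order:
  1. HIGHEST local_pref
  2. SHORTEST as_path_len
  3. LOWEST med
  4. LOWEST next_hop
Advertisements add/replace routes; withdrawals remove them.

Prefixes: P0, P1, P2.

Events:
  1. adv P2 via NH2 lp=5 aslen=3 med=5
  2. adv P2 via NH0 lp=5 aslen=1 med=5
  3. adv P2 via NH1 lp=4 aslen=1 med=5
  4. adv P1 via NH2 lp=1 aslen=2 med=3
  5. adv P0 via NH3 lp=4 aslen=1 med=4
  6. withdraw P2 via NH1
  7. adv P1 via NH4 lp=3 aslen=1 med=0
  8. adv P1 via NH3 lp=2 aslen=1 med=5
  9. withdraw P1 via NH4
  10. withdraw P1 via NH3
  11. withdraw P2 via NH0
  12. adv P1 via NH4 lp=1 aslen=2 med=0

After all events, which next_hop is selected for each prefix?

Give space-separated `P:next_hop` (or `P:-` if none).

Answer: P0:NH3 P1:NH4 P2:NH2

Derivation:
Op 1: best P0=- P1=- P2=NH2
Op 2: best P0=- P1=- P2=NH0
Op 3: best P0=- P1=- P2=NH0
Op 4: best P0=- P1=NH2 P2=NH0
Op 5: best P0=NH3 P1=NH2 P2=NH0
Op 6: best P0=NH3 P1=NH2 P2=NH0
Op 7: best P0=NH3 P1=NH4 P2=NH0
Op 8: best P0=NH3 P1=NH4 P2=NH0
Op 9: best P0=NH3 P1=NH3 P2=NH0
Op 10: best P0=NH3 P1=NH2 P2=NH0
Op 11: best P0=NH3 P1=NH2 P2=NH2
Op 12: best P0=NH3 P1=NH4 P2=NH2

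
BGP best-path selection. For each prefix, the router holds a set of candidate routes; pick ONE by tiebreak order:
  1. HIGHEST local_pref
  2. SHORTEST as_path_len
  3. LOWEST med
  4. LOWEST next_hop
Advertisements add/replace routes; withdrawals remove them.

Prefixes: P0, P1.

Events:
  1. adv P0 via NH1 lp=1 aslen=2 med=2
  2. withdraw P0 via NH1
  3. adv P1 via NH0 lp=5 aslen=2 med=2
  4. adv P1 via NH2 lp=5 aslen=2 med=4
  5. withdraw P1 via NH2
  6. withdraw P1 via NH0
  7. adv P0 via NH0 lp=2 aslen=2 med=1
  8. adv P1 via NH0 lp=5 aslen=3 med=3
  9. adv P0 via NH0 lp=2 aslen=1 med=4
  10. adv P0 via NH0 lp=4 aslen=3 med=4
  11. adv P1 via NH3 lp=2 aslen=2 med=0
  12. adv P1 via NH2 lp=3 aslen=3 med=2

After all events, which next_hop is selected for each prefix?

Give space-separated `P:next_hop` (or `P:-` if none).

Answer: P0:NH0 P1:NH0

Derivation:
Op 1: best P0=NH1 P1=-
Op 2: best P0=- P1=-
Op 3: best P0=- P1=NH0
Op 4: best P0=- P1=NH0
Op 5: best P0=- P1=NH0
Op 6: best P0=- P1=-
Op 7: best P0=NH0 P1=-
Op 8: best P0=NH0 P1=NH0
Op 9: best P0=NH0 P1=NH0
Op 10: best P0=NH0 P1=NH0
Op 11: best P0=NH0 P1=NH0
Op 12: best P0=NH0 P1=NH0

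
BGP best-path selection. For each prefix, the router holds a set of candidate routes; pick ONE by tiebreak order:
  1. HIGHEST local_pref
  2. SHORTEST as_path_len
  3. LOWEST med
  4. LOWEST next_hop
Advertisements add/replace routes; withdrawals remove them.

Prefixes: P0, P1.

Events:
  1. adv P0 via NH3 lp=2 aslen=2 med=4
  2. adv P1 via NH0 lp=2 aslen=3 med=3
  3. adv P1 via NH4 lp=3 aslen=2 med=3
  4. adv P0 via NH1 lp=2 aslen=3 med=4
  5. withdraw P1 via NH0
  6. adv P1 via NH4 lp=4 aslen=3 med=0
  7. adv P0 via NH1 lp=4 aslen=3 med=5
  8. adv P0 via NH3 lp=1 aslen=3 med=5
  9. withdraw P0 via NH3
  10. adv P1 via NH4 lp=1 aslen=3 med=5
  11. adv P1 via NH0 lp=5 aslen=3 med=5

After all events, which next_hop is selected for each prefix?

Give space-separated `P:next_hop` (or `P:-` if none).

Answer: P0:NH1 P1:NH0

Derivation:
Op 1: best P0=NH3 P1=-
Op 2: best P0=NH3 P1=NH0
Op 3: best P0=NH3 P1=NH4
Op 4: best P0=NH3 P1=NH4
Op 5: best P0=NH3 P1=NH4
Op 6: best P0=NH3 P1=NH4
Op 7: best P0=NH1 P1=NH4
Op 8: best P0=NH1 P1=NH4
Op 9: best P0=NH1 P1=NH4
Op 10: best P0=NH1 P1=NH4
Op 11: best P0=NH1 P1=NH0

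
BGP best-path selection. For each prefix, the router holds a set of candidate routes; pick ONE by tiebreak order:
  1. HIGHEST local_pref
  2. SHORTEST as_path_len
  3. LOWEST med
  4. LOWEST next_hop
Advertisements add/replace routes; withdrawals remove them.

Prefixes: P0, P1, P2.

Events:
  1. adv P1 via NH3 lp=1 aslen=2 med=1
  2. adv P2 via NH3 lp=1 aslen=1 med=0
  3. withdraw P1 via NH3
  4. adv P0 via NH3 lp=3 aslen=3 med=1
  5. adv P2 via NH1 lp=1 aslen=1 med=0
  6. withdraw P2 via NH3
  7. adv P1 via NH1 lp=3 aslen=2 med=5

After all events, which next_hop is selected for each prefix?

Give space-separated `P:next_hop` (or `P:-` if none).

Answer: P0:NH3 P1:NH1 P2:NH1

Derivation:
Op 1: best P0=- P1=NH3 P2=-
Op 2: best P0=- P1=NH3 P2=NH3
Op 3: best P0=- P1=- P2=NH3
Op 4: best P0=NH3 P1=- P2=NH3
Op 5: best P0=NH3 P1=- P2=NH1
Op 6: best P0=NH3 P1=- P2=NH1
Op 7: best P0=NH3 P1=NH1 P2=NH1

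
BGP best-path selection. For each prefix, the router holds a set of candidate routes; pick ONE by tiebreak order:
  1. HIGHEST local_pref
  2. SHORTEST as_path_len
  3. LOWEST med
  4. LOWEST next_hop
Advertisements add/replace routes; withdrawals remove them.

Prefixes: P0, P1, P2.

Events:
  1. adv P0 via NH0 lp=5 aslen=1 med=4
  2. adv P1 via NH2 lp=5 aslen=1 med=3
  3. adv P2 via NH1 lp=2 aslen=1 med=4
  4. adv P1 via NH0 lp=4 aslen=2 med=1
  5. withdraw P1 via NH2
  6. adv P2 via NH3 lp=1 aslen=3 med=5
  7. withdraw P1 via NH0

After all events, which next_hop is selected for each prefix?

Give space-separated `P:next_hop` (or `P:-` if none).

Answer: P0:NH0 P1:- P2:NH1

Derivation:
Op 1: best P0=NH0 P1=- P2=-
Op 2: best P0=NH0 P1=NH2 P2=-
Op 3: best P0=NH0 P1=NH2 P2=NH1
Op 4: best P0=NH0 P1=NH2 P2=NH1
Op 5: best P0=NH0 P1=NH0 P2=NH1
Op 6: best P0=NH0 P1=NH0 P2=NH1
Op 7: best P0=NH0 P1=- P2=NH1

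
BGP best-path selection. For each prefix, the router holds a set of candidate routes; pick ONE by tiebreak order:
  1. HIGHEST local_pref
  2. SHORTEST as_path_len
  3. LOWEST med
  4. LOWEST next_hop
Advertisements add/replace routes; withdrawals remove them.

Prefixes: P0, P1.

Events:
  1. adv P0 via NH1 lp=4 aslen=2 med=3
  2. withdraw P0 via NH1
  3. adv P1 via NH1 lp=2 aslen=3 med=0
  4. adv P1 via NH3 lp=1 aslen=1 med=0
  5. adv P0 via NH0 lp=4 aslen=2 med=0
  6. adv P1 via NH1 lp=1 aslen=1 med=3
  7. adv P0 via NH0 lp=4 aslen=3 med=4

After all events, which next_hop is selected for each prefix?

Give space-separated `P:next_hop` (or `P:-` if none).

Answer: P0:NH0 P1:NH3

Derivation:
Op 1: best P0=NH1 P1=-
Op 2: best P0=- P1=-
Op 3: best P0=- P1=NH1
Op 4: best P0=- P1=NH1
Op 5: best P0=NH0 P1=NH1
Op 6: best P0=NH0 P1=NH3
Op 7: best P0=NH0 P1=NH3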